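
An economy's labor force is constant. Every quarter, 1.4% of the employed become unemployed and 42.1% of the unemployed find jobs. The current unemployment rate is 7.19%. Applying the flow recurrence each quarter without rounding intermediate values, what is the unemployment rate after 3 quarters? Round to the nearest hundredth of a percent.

With a fixed labor force, u_{t+1} = u_t + s·(1−u_t) − f·u_t = u_t·(1−s−f) + s.
Here 1−s−f = 0.565 and s = 0.014.
u_1 = 0.071900 × 0.565 + 0.014 = 0.054623.
u_2 = 0.054623 × 0.565 + 0.014 = 0.044862.
u_3 = 0.044862 × 0.565 + 0.014 = 0.039347.

Unemployment rate after three quarters ≈ 3.93%.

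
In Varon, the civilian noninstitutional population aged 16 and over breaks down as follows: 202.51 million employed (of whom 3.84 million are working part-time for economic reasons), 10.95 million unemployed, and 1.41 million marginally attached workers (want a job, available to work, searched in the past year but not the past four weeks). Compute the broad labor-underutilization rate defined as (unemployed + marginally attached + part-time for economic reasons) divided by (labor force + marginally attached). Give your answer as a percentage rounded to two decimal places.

Broad underutilization rate ≈ 7.54%.

Labor force = 202.51 + 10.95 = 213.46 million.
Numerator = 10.95 + 1.41 + 3.84 = 16.20 million.
Denominator = 213.46 + 1.41 = 214.87 million.
Broad rate = 16.20 / 214.87 = 7.54%.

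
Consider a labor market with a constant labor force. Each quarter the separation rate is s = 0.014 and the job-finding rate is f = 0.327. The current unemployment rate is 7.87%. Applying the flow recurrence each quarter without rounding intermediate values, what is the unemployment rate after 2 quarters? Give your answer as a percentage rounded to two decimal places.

Unemployment rate after two quarters ≈ 5.74%.

With a fixed labor force, u_{t+1} = u_t + s·(1−u_t) − f·u_t = u_t·(1−s−f) + s.
Here 1−s−f = 0.659 and s = 0.014.
u_1 = 0.078700 × 0.659 + 0.014 = 0.065863.
u_2 = 0.065863 × 0.659 + 0.014 = 0.057404.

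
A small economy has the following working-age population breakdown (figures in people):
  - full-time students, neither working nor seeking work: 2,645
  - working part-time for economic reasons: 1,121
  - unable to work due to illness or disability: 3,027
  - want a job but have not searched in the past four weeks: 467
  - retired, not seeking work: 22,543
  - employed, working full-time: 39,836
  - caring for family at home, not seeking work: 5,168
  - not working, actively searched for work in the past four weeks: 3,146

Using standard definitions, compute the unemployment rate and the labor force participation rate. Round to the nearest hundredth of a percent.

Employed = 1,121 + 39,836 = 40,957 (anyone who worked, including part-time for economic reasons, counts as employed).
Unemployed = 3,146.
Labor force = 40,957 + 3,146 = 44,103.
Not in labor force = 2,645 + 3,027 + 467 + 22,543 + 5,168 = 33,850 (those not working and not actively searching are outside the labor force — including those who want a job but have given up searching).
Civilian working-age population = 44,103 + 33,850 = 77,953.
Unemployment rate = 3,146 / 44,103 = 7.13%.
Labor force participation rate = 44,103 / 77,953 = 56.58%.

Unemployment rate ≈ 7.13%; labor force participation rate ≈ 56.58%.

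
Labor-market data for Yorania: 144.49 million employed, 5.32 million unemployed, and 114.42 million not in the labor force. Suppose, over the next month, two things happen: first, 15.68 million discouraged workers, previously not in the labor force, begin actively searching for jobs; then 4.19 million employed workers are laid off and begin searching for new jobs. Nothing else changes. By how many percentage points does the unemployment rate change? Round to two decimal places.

The unemployment rate changes by +11.67 percentage points.

Initially, labor force = 144.49 + 5.32 = 149.81 million, so u = 5.32/149.81 = 3.55%.
After the first change, unemployed and labor force both rise by 15.68 → E = 144.49, U = 21.00, labor force = 165.49 million.
After the second change, employed falls and unemployed rises by 4.19; labor force unchanged → E = 140.30, U = 25.19, labor force = 165.49 million.
New unemployment rate = 25.19 / 165.49 = 15.22%.
Change = 15.22% − 3.55% = +11.67 percentage points.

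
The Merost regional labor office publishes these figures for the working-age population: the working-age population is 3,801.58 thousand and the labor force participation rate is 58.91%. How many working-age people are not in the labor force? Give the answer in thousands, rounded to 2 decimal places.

About 1,562.07 thousand are not in the labor force.

Share not in the labor force = 1 − 0.5891 = 0.4109.
Not in labor force = 0.4109 × 3,801.58 ≈ 1,562.07 thousand.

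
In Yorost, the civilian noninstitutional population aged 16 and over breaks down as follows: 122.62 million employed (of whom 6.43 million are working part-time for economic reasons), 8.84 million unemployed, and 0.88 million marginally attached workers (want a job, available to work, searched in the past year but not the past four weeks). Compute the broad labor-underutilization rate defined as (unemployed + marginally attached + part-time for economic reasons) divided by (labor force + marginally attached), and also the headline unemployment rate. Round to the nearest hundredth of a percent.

Broad underutilization rate ≈ 12.20%; headline unemployment rate ≈ 6.72%.

Labor force = 122.62 + 8.84 = 131.46 million.
Numerator = 8.84 + 0.88 + 6.43 = 16.15 million.
Denominator = 131.46 + 0.88 = 132.34 million.
Broad rate = 16.15 / 132.34 = 12.20%.
Headline unemployment rate = 8.84 / 131.46 = 6.72%.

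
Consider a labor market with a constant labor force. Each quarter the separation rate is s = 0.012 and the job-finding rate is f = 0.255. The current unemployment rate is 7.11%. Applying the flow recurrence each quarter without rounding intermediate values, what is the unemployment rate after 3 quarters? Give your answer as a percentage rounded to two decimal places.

Unemployment rate after three quarters ≈ 5.52%.

With a fixed labor force, u_{t+1} = u_t + s·(1−u_t) − f·u_t = u_t·(1−s−f) + s.
Here 1−s−f = 0.733 and s = 0.012.
u_1 = 0.071100 × 0.733 + 0.012 = 0.064116.
u_2 = 0.064116 × 0.733 + 0.012 = 0.058997.
u_3 = 0.058997 × 0.733 + 0.012 = 0.055245.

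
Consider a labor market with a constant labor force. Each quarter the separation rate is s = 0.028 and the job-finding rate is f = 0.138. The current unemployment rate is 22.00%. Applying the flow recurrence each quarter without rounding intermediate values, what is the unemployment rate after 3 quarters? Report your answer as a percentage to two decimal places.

With a fixed labor force, u_{t+1} = u_t + s·(1−u_t) − f·u_t = u_t·(1−s−f) + s.
Here 1−s−f = 0.834 and s = 0.028.
u_1 = 0.220000 × 0.834 + 0.028 = 0.211480.
u_2 = 0.211480 × 0.834 + 0.028 = 0.204374.
u_3 = 0.204374 × 0.834 + 0.028 = 0.198448.

Unemployment rate after three quarters ≈ 19.84%.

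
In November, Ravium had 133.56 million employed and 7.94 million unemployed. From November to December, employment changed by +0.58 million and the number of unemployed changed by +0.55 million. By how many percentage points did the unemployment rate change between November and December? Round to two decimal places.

The unemployment rate changed by +0.34 percentage points.

November: labor force = 133.56 + 7.94 = 141.50; u = 7.94/141.50 = 5.61%.
December: labor force = 134.14 + 8.49 = 142.63; u = 8.49/142.63 = 5.95%.
Change = 5.95% − 5.61% = +0.34 pp.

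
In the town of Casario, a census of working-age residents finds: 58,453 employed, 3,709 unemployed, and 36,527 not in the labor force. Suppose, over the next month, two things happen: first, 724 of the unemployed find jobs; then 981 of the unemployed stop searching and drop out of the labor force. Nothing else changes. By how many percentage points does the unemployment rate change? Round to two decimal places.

Initially, labor force = 58,453 + 3,709 = 62,162, so u = 3,709/62,162 = 5.97%.
After the first change, unemployed falls and employed rises by 724; labor force unchanged → E = 59,177, U = 2,985, labor force = 62,162.
After the second change, unemployed and labor force both fall by 981 → E = 59,177, U = 2,004, labor force = 61,181.
New unemployment rate = 2,004 / 61,181 = 3.28%.
Change = 3.28% − 5.97% = −2.69 percentage points.

The unemployment rate changes by −2.69 percentage points.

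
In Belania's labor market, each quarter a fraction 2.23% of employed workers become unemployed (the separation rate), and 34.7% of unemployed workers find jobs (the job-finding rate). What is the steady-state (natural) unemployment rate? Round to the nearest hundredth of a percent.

Steady-state unemployment rate ≈ 6.04%.

At steady state the flows balance: s·E = f·U, so U/(E+U) = s/(s+f).
u* = 2.23 / (2.23 + 34.7) = 2.23 / 36.93 = 6.04%.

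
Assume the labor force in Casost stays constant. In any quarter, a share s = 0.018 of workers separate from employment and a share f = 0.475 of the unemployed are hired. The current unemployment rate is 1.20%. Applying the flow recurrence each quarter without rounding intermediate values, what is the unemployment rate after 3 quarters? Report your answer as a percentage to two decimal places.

Unemployment rate after three quarters ≈ 3.33%.

With a fixed labor force, u_{t+1} = u_t + s·(1−u_t) − f·u_t = u_t·(1−s−f) + s.
Here 1−s−f = 0.507 and s = 0.018.
u_1 = 0.012000 × 0.507 + 0.018 = 0.024084.
u_2 = 0.024084 × 0.507 + 0.018 = 0.030211.
u_3 = 0.030211 × 0.507 + 0.018 = 0.033317.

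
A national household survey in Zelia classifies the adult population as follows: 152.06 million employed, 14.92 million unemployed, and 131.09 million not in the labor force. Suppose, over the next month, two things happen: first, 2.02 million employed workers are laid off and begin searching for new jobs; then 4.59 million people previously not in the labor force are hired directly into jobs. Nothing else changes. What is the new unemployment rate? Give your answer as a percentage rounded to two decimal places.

Initially, labor force = 152.06 + 14.92 = 166.98 million, so u = 14.92/166.98 = 8.94%.
After the first change, employed falls and unemployed rises by 2.02; labor force unchanged → E = 150.04, U = 16.94, labor force = 166.98 million.
After the second change, employed and labor force both rise by 4.59; unemployed unchanged → E = 154.63, U = 16.94, labor force = 171.57 million.
New unemployment rate = 16.94 / 171.57 = 9.87%.

New unemployment rate ≈ 9.87%.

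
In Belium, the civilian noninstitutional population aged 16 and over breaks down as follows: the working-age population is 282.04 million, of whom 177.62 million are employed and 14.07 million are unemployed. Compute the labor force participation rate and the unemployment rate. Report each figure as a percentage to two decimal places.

Labor force participation rate ≈ 67.97%; unemployment rate ≈ 7.34%.

Labor force = employed + unemployed = 177.62 + 14.07 = 191.69 million.
Unemployment rate = 14.07 / 191.69 = 7.34%.
Labor force participation rate = 191.69 / 282.04 = 67.97%.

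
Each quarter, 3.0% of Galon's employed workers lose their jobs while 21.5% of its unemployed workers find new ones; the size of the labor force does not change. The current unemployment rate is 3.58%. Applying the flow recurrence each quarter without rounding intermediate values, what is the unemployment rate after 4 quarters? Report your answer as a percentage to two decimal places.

Unemployment rate after four quarters ≈ 9.43%.

With a fixed labor force, u_{t+1} = u_t + s·(1−u_t) − f·u_t = u_t·(1−s−f) + s.
Here 1−s−f = 0.755 and s = 0.030.
u_1 = 0.035800 × 0.755 + 0.030 = 0.057029.
u_2 = 0.057029 × 0.755 + 0.030 = 0.073057.
u_3 = 0.073057 × 0.755 + 0.030 = 0.085158.
u_4 = 0.085158 × 0.755 + 0.030 = 0.094294.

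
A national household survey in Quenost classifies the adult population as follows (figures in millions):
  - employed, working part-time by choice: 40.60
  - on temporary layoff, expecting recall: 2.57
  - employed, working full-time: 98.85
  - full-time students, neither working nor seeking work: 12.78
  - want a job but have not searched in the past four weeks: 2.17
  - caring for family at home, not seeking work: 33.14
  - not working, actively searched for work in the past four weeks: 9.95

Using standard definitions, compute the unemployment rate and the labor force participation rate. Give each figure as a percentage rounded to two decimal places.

Employed = 40.60 + 98.85 = 139.45 million.
Unemployed = 2.57 + 9.95 = 12.52 million (jobless and actively searching, or on temporary layoff).
Labor force = 139.45 + 12.52 = 151.97 million.
Not in labor force = 12.78 + 2.17 + 33.14 = 48.09 million (those not working and not actively searching are outside the labor force — including those who want a job but have given up searching).
Civilian working-age population = 151.97 + 48.09 = 200.06 million.
Unemployment rate = 12.52 / 151.97 = 8.24%.
Labor force participation rate = 151.97 / 200.06 = 75.96%.

Unemployment rate ≈ 8.24%; labor force participation rate ≈ 75.96%.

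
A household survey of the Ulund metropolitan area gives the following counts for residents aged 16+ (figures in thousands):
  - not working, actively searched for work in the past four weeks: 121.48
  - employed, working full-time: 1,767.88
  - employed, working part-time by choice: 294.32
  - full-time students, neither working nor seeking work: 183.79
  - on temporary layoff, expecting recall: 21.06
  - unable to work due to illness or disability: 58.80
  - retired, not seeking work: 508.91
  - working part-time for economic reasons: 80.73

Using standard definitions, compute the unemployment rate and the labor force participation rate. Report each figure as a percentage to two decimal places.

Employed = 1,767.88 + 294.32 + 80.73 = 2,142.93 thousand (anyone who worked, including part-time for economic reasons, counts as employed).
Unemployed = 121.48 + 21.06 = 142.54 thousand (jobless and actively searching, or on temporary layoff).
Labor force = 2,142.93 + 142.54 = 2,285.47 thousand.
Not in labor force = 183.79 + 58.80 + 508.91 = 751.50 thousand (those not working and not actively searching are outside the labor force).
Civilian working-age population = 2,285.47 + 751.50 = 3,036.97 thousand.
Unemployment rate = 142.54 / 2,285.47 = 6.24%.
Labor force participation rate = 2,285.47 / 3,036.97 = 75.25%.

Unemployment rate ≈ 6.24%; labor force participation rate ≈ 75.25%.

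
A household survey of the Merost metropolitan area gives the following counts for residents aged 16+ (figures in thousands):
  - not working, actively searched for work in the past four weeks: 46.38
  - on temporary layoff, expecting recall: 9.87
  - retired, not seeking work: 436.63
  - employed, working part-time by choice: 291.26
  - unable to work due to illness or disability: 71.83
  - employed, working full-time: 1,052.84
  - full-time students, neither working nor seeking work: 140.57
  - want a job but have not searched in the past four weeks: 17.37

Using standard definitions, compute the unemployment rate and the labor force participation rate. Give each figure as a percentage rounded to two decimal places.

Employed = 291.26 + 1,052.84 = 1,344.10 thousand.
Unemployed = 46.38 + 9.87 = 56.25 thousand (jobless and actively searching, or on temporary layoff).
Labor force = 1,344.10 + 56.25 = 1,400.35 thousand.
Not in labor force = 436.63 + 71.83 + 140.57 + 17.37 = 666.40 thousand (those not working and not actively searching are outside the labor force — including those who want a job but have given up searching).
Civilian working-age population = 1,400.35 + 666.40 = 2,066.75 thousand.
Unemployment rate = 56.25 / 1,400.35 = 4.02%.
Labor force participation rate = 1,400.35 / 2,066.75 = 67.76%.

Unemployment rate ≈ 4.02%; labor force participation rate ≈ 67.76%.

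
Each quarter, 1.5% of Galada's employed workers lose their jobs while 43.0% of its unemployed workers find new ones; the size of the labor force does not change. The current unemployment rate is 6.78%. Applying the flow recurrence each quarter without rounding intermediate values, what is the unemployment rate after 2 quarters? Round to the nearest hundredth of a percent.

With a fixed labor force, u_{t+1} = u_t + s·(1−u_t) − f·u_t = u_t·(1−s−f) + s.
Here 1−s−f = 0.555 and s = 0.015.
u_1 = 0.067800 × 0.555 + 0.015 = 0.052629.
u_2 = 0.052629 × 0.555 + 0.015 = 0.044209.

Unemployment rate after two quarters ≈ 4.42%.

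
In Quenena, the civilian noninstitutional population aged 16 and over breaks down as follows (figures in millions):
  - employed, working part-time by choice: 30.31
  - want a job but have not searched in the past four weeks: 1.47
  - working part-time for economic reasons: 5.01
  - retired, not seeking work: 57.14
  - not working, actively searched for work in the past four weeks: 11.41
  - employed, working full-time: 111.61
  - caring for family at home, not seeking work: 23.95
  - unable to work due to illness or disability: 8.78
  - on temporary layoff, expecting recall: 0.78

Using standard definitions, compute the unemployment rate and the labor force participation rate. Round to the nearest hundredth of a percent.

Employed = 30.31 + 5.01 + 111.61 = 146.93 million (anyone who worked, including part-time for economic reasons, counts as employed).
Unemployed = 11.41 + 0.78 = 12.19 million (jobless and actively searching, or on temporary layoff).
Labor force = 146.93 + 12.19 = 159.12 million.
Not in labor force = 1.47 + 57.14 + 23.95 + 8.78 = 91.34 million (those not working and not actively searching are outside the labor force — including those who want a job but have given up searching).
Civilian working-age population = 159.12 + 91.34 = 250.46 million.
Unemployment rate = 12.19 / 159.12 = 7.66%.
Labor force participation rate = 159.12 / 250.46 = 63.53%.

Unemployment rate ≈ 7.66%; labor force participation rate ≈ 63.53%.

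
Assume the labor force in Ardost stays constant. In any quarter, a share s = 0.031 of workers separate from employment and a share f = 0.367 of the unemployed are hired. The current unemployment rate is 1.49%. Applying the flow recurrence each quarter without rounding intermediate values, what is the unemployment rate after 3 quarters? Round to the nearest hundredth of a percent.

Unemployment rate after three quarters ≈ 6.41%.

With a fixed labor force, u_{t+1} = u_t + s·(1−u_t) − f·u_t = u_t·(1−s−f) + s.
Here 1−s−f = 0.602 and s = 0.031.
u_1 = 0.014900 × 0.602 + 0.031 = 0.039970.
u_2 = 0.039970 × 0.602 + 0.031 = 0.055062.
u_3 = 0.055062 × 0.602 + 0.031 = 0.064147.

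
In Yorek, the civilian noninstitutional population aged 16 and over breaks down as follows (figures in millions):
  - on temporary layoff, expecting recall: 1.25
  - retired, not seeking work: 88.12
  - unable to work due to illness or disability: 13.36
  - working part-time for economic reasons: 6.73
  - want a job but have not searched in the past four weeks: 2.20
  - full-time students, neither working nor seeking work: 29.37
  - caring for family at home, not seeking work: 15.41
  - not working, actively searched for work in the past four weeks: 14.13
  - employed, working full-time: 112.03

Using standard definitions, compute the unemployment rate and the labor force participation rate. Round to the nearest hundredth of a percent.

Employed = 6.73 + 112.03 = 118.76 million (anyone who worked, including part-time for economic reasons, counts as employed).
Unemployed = 1.25 + 14.13 = 15.38 million (jobless and actively searching, or on temporary layoff).
Labor force = 118.76 + 15.38 = 134.14 million.
Not in labor force = 88.12 + 13.36 + 2.20 + 29.37 + 15.41 = 148.46 million (those not working and not actively searching are outside the labor force — including those who want a job but have given up searching).
Civilian working-age population = 134.14 + 148.46 = 282.60 million.
Unemployment rate = 15.38 / 134.14 = 11.47%.
Labor force participation rate = 134.14 / 282.60 = 47.47%.

Unemployment rate ≈ 11.47%; labor force participation rate ≈ 47.47%.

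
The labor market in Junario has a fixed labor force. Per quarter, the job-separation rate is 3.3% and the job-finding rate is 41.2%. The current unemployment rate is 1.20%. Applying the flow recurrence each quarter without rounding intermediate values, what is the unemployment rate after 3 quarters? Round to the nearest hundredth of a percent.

With a fixed labor force, u_{t+1} = u_t + s·(1−u_t) − f·u_t = u_t·(1−s−f) + s.
Here 1−s−f = 0.555 and s = 0.033.
u_1 = 0.012000 × 0.555 + 0.033 = 0.039660.
u_2 = 0.039660 × 0.555 + 0.033 = 0.055011.
u_3 = 0.055011 × 0.555 + 0.033 = 0.063531.

Unemployment rate after three quarters ≈ 6.35%.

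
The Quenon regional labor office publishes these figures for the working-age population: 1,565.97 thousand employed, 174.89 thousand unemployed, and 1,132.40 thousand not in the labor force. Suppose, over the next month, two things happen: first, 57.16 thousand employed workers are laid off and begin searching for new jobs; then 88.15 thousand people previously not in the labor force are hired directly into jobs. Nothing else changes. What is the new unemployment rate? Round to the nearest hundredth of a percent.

New unemployment rate ≈ 12.69%.

Initially, labor force = 1,565.97 + 174.89 = 1,740.86 thousand, so u = 174.89/1,740.86 = 10.05%.
After the first change, employed falls and unemployed rises by 57.16; labor force unchanged → E = 1,508.81, U = 232.05, labor force = 1,740.86 thousand.
After the second change, employed and labor force both rise by 88.15; unemployed unchanged → E = 1,596.96, U = 232.05, labor force = 1,829.01 thousand.
New unemployment rate = 232.05 / 1,829.01 = 12.69%.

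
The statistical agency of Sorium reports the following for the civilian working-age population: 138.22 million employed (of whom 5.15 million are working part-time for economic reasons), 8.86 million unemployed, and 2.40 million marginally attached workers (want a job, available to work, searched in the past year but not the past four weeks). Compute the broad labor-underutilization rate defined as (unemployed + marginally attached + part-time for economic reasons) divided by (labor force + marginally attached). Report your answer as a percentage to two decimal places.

Labor force = 138.22 + 8.86 = 147.08 million.
Numerator = 8.86 + 2.40 + 5.15 = 16.41 million.
Denominator = 147.08 + 2.40 = 149.48 million.
Broad rate = 16.41 / 149.48 = 10.98%.

Broad underutilization rate ≈ 10.98%.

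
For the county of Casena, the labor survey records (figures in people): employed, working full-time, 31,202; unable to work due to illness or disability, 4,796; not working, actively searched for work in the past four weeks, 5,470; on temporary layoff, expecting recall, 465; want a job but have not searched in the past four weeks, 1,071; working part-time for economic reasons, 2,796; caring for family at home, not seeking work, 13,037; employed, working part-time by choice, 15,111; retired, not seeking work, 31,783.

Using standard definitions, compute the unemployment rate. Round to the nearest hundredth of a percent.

Employed = 31,202 + 2,796 + 15,111 = 49,109 (anyone who worked, including part-time for economic reasons, counts as employed).
Unemployed = 5,470 + 465 = 5,935 (jobless and actively searching, or on temporary layoff).
Labor force = 49,109 + 5,935 = 55,044.
Unemployment rate = 5,935 / 55,044 = 10.78%.

Unemployment rate ≈ 10.78%.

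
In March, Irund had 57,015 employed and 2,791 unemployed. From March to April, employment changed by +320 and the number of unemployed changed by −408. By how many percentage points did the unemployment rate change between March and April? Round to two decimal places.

The unemployment rate changed by −0.68 percentage points.

March: labor force = 57,015 + 2,791 = 59,806; u = 2,791/59,806 = 4.67%.
April: labor force = 57,335 + 2,383 = 59,718; u = 2,383/59,718 = 3.99%.
Change = 3.99% − 4.67% = −0.68 pp.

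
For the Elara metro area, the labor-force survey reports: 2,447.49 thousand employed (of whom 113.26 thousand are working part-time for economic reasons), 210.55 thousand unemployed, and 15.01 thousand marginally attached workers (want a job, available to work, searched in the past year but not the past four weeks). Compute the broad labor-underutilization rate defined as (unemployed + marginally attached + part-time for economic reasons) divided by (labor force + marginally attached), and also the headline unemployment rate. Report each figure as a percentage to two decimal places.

Labor force = 2,447.49 + 210.55 = 2,658.04 thousand.
Numerator = 210.55 + 15.01 + 113.26 = 338.82 thousand.
Denominator = 2,658.04 + 15.01 = 2,673.05 thousand.
Broad rate = 338.82 / 2,673.05 = 12.68%.
Headline unemployment rate = 210.55 / 2,658.04 = 7.92%.

Broad underutilization rate ≈ 12.68%; headline unemployment rate ≈ 7.92%.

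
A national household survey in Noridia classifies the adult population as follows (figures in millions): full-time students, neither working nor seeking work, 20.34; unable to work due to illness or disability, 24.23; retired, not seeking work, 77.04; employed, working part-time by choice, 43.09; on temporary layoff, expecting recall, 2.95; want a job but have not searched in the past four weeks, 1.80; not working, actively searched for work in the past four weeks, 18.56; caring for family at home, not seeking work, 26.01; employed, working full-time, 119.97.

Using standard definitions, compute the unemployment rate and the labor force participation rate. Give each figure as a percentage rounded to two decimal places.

Unemployment rate ≈ 11.65%; labor force participation rate ≈ 55.26%.

Employed = 43.09 + 119.97 = 163.06 million.
Unemployed = 2.95 + 18.56 = 21.51 million (jobless and actively searching, or on temporary layoff).
Labor force = 163.06 + 21.51 = 184.57 million.
Not in labor force = 20.34 + 24.23 + 77.04 + 1.80 + 26.01 = 149.42 million (those not working and not actively searching are outside the labor force — including those who want a job but have given up searching).
Civilian working-age population = 184.57 + 149.42 = 333.99 million.
Unemployment rate = 21.51 / 184.57 = 11.65%.
Labor force participation rate = 184.57 / 333.99 = 55.26%.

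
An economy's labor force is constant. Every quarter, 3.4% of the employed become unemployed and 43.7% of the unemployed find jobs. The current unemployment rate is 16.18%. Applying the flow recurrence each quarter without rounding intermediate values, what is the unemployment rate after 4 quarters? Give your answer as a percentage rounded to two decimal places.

Unemployment rate after four quarters ≈ 7.92%.

With a fixed labor force, u_{t+1} = u_t + s·(1−u_t) − f·u_t = u_t·(1−s−f) + s.
Here 1−s−f = 0.529 and s = 0.034.
u_1 = 0.161800 × 0.529 + 0.034 = 0.119592.
u_2 = 0.119592 × 0.529 + 0.034 = 0.097264.
u_3 = 0.097264 × 0.529 + 0.034 = 0.085453.
u_4 = 0.085453 × 0.529 + 0.034 = 0.079205.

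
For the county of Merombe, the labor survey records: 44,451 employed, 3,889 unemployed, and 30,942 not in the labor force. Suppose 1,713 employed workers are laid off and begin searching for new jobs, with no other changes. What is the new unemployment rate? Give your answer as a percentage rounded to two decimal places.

New unemployment rate ≈ 11.59%.

Initially, labor force = 44,451 + 3,889 = 48,340, so u = 3,889/48,340 = 8.05%.
After the change, employed falls and unemployed rises by 1,713; labor force unchanged → E = 42,738, U = 5,602, labor force = 48,340.
New unemployment rate = 5,602 / 48,340 = 11.59%.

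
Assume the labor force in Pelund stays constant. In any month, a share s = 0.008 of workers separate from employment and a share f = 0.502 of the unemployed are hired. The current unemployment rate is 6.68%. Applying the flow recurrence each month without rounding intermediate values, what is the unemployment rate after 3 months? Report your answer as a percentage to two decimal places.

With a fixed labor force, u_{t+1} = u_t + s·(1−u_t) − f·u_t = u_t·(1−s−f) + s.
Here 1−s−f = 0.490 and s = 0.008.
u_1 = 0.066800 × 0.490 + 0.008 = 0.040732.
u_2 = 0.040732 × 0.490 + 0.008 = 0.027959.
u_3 = 0.027959 × 0.490 + 0.008 = 0.021700.

Unemployment rate after three months ≈ 2.17%.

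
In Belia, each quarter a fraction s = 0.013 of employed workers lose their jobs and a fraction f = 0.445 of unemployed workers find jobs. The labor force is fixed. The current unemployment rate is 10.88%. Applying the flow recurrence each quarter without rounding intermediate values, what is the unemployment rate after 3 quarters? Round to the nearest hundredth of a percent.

With a fixed labor force, u_{t+1} = u_t + s·(1−u_t) − f·u_t = u_t·(1−s−f) + s.
Here 1−s−f = 0.542 and s = 0.013.
u_1 = 0.108800 × 0.542 + 0.013 = 0.071970.
u_2 = 0.071970 × 0.542 + 0.013 = 0.052008.
u_3 = 0.052008 × 0.542 + 0.013 = 0.041188.

Unemployment rate after three quarters ≈ 4.12%.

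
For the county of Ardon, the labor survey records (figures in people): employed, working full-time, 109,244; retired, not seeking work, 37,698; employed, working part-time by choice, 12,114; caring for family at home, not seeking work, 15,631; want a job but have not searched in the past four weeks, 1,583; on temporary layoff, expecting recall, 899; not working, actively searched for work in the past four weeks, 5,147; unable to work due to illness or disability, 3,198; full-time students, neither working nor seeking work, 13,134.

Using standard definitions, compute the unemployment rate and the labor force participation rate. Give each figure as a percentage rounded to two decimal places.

Employed = 109,244 + 12,114 = 121,358.
Unemployed = 899 + 5,147 = 6,046 (jobless and actively searching, or on temporary layoff).
Labor force = 121,358 + 6,046 = 127,404.
Not in labor force = 37,698 + 15,631 + 1,583 + 3,198 + 13,134 = 71,244 (those not working and not actively searching are outside the labor force — including those who want a job but have given up searching).
Civilian working-age population = 127,404 + 71,244 = 198,648.
Unemployment rate = 6,046 / 127,404 = 4.75%.
Labor force participation rate = 127,404 / 198,648 = 64.14%.

Unemployment rate ≈ 4.75%; labor force participation rate ≈ 64.14%.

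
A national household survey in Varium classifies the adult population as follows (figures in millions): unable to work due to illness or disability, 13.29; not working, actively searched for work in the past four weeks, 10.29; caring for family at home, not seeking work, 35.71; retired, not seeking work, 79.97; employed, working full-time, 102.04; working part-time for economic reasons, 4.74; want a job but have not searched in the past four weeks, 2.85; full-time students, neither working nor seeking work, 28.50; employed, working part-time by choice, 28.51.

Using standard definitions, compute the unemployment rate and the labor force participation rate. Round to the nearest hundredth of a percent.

Employed = 102.04 + 4.74 + 28.51 = 135.29 million (anyone who worked, including part-time for economic reasons, counts as employed).
Unemployed = 10.29 million.
Labor force = 135.29 + 10.29 = 145.58 million.
Not in labor force = 13.29 + 35.71 + 79.97 + 2.85 + 28.50 = 160.32 million (those not working and not actively searching are outside the labor force — including those who want a job but have given up searching).
Civilian working-age population = 145.58 + 160.32 = 305.90 million.
Unemployment rate = 10.29 / 145.58 = 7.07%.
Labor force participation rate = 145.58 / 305.90 = 47.59%.

Unemployment rate ≈ 7.07%; labor force participation rate ≈ 47.59%.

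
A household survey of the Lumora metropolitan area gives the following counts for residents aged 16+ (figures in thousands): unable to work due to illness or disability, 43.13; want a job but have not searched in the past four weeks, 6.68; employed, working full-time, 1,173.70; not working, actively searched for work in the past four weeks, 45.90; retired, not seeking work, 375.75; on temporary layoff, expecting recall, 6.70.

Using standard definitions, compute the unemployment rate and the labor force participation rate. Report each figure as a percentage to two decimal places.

Unemployment rate ≈ 4.29%; labor force participation rate ≈ 74.24%.

Employed = 1,173.70 thousand.
Unemployed = 45.90 + 6.70 = 52.60 thousand (jobless and actively searching, or on temporary layoff).
Labor force = 1,173.70 + 52.60 = 1,226.30 thousand.
Not in labor force = 43.13 + 6.68 + 375.75 = 425.56 thousand (those not working and not actively searching are outside the labor force — including those who want a job but have given up searching).
Civilian working-age population = 1,226.30 + 425.56 = 1,651.86 thousand.
Unemployment rate = 52.60 / 1,226.30 = 4.29%.
Labor force participation rate = 1,226.30 / 1,651.86 = 74.24%.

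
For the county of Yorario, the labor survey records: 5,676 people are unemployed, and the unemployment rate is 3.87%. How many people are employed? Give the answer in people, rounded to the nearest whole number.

About 140,991 are employed.

Labor force = U / u = 5,676 / 0.0387 ≈ 146,667.
Employed = labor force − unemployed = 146,667 − 5,676 = 140,991.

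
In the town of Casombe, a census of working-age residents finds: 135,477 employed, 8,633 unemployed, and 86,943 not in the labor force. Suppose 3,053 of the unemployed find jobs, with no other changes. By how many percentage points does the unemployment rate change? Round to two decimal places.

The unemployment rate changes by −2.12 percentage points.

Initially, labor force = 135,477 + 8,633 = 144,110, so u = 8,633/144,110 = 5.99%.
After the change, unemployed falls and employed rises by 3,053; labor force unchanged → E = 138,530, U = 5,580, labor force = 144,110.
New unemployment rate = 5,580 / 144,110 = 3.87%.
Change = 3.87% − 5.99% = −2.12 percentage points.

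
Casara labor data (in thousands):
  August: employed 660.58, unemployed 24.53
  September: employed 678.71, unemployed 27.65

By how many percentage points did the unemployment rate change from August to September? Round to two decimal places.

August: labor force = 660.58 + 24.53 = 685.11; u = 24.53/685.11 = 3.58%.
September: labor force = 678.71 + 27.65 = 706.36; u = 27.65/706.36 = 3.91%.
Change = 3.91% − 3.58% = +0.33 pp.

The unemployment rate changed by +0.33 percentage points.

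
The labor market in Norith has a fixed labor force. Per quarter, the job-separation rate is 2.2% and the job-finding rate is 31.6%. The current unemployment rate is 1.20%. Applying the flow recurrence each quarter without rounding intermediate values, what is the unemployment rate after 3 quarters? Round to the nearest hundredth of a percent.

Unemployment rate after three quarters ≈ 4.97%.

With a fixed labor force, u_{t+1} = u_t + s·(1−u_t) − f·u_t = u_t·(1−s−f) + s.
Here 1−s−f = 0.662 and s = 0.022.
u_1 = 0.012000 × 0.662 + 0.022 = 0.029944.
u_2 = 0.029944 × 0.662 + 0.022 = 0.041823.
u_3 = 0.041823 × 0.662 + 0.022 = 0.049687.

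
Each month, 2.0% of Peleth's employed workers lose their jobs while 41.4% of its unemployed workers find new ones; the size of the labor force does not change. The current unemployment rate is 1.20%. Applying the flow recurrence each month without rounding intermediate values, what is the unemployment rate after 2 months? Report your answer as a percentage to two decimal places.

With a fixed labor force, u_{t+1} = u_t + s·(1−u_t) − f·u_t = u_t·(1−s−f) + s.
Here 1−s−f = 0.566 and s = 0.020.
u_1 = 0.012000 × 0.566 + 0.020 = 0.026792.
u_2 = 0.026792 × 0.566 + 0.020 = 0.035164.

Unemployment rate after two months ≈ 3.52%.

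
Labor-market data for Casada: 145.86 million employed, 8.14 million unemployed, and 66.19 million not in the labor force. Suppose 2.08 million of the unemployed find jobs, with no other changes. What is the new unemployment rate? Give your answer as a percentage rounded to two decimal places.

New unemployment rate ≈ 3.94%.

Initially, labor force = 145.86 + 8.14 = 154.00 million, so u = 8.14/154.00 = 5.29%.
After the change, unemployed falls and employed rises by 2.08; labor force unchanged → E = 147.94, U = 6.06, labor force = 154.00 million.
New unemployment rate = 6.06 / 154.00 = 3.94%.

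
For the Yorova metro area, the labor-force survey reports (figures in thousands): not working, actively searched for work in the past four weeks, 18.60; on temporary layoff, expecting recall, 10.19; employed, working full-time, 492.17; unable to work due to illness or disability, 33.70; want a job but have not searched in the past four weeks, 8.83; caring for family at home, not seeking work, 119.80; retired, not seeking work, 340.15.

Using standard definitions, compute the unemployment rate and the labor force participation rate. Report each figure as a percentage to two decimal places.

Employed = 492.17 thousand.
Unemployed = 18.60 + 10.19 = 28.79 thousand (jobless and actively searching, or on temporary layoff).
Labor force = 492.17 + 28.79 = 520.96 thousand.
Not in labor force = 33.70 + 8.83 + 119.80 + 340.15 = 502.48 thousand (those not working and not actively searching are outside the labor force — including those who want a job but have given up searching).
Civilian working-age population = 520.96 + 502.48 = 1,023.44 thousand.
Unemployment rate = 28.79 / 520.96 = 5.53%.
Labor force participation rate = 520.96 / 1,023.44 = 50.90%.

Unemployment rate ≈ 5.53%; labor force participation rate ≈ 50.90%.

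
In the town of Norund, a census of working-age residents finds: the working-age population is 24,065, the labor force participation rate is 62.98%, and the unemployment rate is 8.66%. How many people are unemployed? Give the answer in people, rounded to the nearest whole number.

Labor force = 0.6298 × 24,065 = 15,156.
Unemployed = 0.0866 × 15,156 ≈ 1,313.

About 1,313 are unemployed.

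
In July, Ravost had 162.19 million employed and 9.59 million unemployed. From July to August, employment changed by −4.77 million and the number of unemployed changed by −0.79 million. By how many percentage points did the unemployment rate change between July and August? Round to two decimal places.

July: labor force = 162.19 + 9.59 = 171.78; u = 9.59/171.78 = 5.58%.
August: labor force = 157.42 + 8.80 = 166.22; u = 8.80/166.22 = 5.29%.
Change = 5.29% − 5.58% = −0.29 pp.

The unemployment rate changed by −0.29 percentage points.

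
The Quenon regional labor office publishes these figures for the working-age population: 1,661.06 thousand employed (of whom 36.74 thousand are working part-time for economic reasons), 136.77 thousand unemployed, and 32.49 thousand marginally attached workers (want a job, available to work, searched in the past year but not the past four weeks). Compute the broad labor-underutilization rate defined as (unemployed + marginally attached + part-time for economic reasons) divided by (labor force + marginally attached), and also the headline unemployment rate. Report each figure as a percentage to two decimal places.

Labor force = 1,661.06 + 136.77 = 1,797.83 thousand.
Numerator = 136.77 + 32.49 + 36.74 = 206.00 thousand.
Denominator = 1,797.83 + 32.49 = 1,830.32 thousand.
Broad rate = 206.00 / 1,830.32 = 11.25%.
Headline unemployment rate = 136.77 / 1,797.83 = 7.61%.

Broad underutilization rate ≈ 11.25%; headline unemployment rate ≈ 7.61%.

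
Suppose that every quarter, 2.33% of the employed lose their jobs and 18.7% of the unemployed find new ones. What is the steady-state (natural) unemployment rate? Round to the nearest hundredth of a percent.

At steady state the flows balance: s·E = f·U, so U/(E+U) = s/(s+f).
u* = 2.33 / (2.33 + 18.7) = 2.33 / 21.03 = 11.08%.

Steady-state unemployment rate ≈ 11.08%.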